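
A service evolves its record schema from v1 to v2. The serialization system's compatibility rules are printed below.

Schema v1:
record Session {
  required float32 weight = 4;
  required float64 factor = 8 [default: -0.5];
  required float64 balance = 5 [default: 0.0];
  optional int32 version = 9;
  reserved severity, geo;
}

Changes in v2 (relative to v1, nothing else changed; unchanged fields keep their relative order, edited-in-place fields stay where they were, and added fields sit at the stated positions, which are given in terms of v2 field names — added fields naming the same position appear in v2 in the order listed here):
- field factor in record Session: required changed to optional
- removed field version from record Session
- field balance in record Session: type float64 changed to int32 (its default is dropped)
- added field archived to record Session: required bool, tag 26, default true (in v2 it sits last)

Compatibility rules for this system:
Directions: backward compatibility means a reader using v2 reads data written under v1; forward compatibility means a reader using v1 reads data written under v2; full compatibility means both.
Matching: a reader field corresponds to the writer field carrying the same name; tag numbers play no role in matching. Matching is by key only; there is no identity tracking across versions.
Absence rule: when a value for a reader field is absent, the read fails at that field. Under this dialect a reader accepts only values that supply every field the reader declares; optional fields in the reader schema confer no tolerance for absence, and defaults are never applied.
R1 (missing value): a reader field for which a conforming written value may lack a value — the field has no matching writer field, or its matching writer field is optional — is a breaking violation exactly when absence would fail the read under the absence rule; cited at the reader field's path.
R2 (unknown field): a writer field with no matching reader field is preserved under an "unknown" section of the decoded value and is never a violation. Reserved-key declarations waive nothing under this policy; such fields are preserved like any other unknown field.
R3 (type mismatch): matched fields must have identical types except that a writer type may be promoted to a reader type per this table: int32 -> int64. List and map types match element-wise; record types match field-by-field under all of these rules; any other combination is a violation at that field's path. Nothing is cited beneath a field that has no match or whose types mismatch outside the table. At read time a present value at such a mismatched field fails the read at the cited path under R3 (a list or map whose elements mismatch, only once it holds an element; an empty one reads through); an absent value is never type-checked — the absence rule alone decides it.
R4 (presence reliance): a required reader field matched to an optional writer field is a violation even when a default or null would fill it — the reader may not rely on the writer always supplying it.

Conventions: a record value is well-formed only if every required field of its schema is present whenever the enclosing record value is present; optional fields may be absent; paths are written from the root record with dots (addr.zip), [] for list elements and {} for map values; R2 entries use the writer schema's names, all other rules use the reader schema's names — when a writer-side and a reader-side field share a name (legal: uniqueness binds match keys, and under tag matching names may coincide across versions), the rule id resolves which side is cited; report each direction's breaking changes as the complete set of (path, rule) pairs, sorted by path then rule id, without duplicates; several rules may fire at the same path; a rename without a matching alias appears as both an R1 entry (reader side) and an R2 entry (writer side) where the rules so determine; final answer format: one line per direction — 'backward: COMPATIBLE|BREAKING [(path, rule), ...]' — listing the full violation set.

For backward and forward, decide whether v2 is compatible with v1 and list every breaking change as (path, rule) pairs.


backward: BREAKING [(archived, R1), (balance, R3)]; forward: BREAKING [(balance, R3), (factor, R1), (factor, R4), (version, R1)]

each type pair in Session: writer, then reader
backward analysis of Session with v2 as reader and v1 as writer:
  weight: float32 -> float32, writer required; from weight
  factor: float64 -> float64, writer required; from factor
  balance: float64 -> int32, writer required; from balance
  archived: no writer match
  version (writer side), unknown to reader
  R1 fires at archived
  R3 fires at balance
  => backward: BREAKING (2)
forward analysis of Session with v1 as reader and v2 as writer:
  weight: float32 -> float32, writer required; from weight
  factor: float64 -> float64, writer optional; from factor
  balance: int32 -> float64, writer required; from balance
  version: no writer match
  archived (writer side), unknown to reader
  R3 fires at balance
  R1 fires at factor
  R4 fires at factor
  R1 fires at version
  => forward: BREAKING (4)


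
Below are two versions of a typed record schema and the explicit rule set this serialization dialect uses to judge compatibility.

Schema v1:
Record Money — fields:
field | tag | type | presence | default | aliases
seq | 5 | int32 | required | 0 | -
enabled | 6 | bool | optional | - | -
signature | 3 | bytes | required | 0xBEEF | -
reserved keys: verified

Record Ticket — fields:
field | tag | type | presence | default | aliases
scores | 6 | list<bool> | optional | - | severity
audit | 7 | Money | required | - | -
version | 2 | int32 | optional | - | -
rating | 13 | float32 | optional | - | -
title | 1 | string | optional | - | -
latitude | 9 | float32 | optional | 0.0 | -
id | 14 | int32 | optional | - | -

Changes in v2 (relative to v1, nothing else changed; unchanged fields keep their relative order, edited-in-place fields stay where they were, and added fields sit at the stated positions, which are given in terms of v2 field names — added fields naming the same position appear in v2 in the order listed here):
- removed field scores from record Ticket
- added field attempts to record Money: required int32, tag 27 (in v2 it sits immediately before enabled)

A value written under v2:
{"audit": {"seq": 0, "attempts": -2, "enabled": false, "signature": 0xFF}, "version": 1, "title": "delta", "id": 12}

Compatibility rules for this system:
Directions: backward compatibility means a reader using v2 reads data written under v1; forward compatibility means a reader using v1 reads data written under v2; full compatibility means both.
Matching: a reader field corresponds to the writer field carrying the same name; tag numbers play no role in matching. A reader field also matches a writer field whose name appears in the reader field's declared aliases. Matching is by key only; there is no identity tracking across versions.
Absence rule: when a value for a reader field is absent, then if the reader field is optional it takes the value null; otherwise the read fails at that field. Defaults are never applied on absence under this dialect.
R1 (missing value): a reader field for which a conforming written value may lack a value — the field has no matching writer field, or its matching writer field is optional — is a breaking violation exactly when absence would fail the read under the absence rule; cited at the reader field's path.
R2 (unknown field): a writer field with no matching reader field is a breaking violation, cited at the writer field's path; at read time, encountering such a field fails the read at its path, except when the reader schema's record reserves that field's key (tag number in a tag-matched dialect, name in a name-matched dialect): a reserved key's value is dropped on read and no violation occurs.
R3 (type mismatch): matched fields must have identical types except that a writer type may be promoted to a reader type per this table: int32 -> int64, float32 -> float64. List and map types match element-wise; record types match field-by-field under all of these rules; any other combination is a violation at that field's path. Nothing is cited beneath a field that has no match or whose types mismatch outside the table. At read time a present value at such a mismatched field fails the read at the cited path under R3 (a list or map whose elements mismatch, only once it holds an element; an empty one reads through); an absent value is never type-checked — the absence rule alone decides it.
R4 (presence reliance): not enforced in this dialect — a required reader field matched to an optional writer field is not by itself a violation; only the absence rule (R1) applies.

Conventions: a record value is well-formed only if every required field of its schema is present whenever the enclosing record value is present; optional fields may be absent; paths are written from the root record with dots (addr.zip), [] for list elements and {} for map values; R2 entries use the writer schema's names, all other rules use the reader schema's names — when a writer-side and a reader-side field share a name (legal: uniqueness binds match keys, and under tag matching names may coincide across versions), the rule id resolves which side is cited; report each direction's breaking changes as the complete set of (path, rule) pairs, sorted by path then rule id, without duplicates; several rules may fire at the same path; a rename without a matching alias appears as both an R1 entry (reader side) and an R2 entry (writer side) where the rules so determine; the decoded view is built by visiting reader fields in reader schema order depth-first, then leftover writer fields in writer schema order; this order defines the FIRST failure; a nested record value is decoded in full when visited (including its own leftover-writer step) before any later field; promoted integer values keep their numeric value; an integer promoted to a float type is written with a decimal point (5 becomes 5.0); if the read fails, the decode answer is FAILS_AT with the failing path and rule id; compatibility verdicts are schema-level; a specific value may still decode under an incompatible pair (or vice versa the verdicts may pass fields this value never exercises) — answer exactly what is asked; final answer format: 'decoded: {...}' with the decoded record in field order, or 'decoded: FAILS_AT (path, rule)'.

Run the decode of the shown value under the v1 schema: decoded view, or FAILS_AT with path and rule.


each type pair in Ticket: writer, then reader
decoding the Ticket value with the v1 reader:
  scores := null (not supplied -> null)
  audit.seq := 0
  audit.enabled := false
  audit.signature := 0xFF
  read fails at audit.attempts under R2 (unknown field)
  => FAILS_AT (audit.attempts, R2)
the rest of the Ticket diff is inert for this question:
  removed field scores from record Ticket -> affects the rule determinations only; this particular Ticket value decodes identically

decoded: FAILS_AT (audit.attempts, R2)


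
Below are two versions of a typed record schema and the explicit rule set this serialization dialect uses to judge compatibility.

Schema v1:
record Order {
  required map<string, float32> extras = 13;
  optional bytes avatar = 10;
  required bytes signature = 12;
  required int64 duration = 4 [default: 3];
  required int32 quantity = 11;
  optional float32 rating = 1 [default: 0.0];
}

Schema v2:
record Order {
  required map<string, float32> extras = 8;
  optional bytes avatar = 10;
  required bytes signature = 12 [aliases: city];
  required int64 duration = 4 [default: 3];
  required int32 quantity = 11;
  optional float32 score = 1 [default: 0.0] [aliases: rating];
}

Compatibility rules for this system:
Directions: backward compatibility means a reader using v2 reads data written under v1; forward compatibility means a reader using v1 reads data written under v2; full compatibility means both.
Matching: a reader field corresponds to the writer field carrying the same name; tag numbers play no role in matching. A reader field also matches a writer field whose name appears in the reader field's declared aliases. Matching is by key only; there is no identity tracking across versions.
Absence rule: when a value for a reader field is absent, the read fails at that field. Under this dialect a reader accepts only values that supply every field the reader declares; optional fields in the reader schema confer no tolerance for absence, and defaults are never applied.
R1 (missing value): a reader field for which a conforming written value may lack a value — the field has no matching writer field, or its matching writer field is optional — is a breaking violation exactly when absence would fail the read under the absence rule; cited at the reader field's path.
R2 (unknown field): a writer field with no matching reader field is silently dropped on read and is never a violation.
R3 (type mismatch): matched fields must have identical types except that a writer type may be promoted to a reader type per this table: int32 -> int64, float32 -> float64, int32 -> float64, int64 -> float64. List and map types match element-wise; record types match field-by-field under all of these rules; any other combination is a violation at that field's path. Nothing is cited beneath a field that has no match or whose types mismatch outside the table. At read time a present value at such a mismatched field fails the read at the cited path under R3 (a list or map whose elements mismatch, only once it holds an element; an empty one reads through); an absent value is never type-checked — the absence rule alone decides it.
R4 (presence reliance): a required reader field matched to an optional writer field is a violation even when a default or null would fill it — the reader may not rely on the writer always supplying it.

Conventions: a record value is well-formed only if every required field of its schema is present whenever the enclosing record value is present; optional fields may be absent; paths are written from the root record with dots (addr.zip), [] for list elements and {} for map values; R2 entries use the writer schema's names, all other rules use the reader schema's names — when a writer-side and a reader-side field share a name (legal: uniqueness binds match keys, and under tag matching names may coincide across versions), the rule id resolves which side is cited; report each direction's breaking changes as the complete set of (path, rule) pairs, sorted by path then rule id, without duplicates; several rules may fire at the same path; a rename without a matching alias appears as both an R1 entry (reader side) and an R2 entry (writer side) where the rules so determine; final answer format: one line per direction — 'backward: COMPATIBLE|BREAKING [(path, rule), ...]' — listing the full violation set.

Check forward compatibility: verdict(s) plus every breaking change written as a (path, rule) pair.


forward: BREAKING [(avatar, R1), (rating, R1)]

in Order below, arrows point writer -> reader
forward for Order (reader v1, writer v2):
  extras <- extras (map<string, float32> -> map<string, float32>, writer required)
  avatar <- avatar (bytes -> bytes, writer optional)
  signature <- signature (bytes -> bytes, writer required)
  duration <- duration (int64 -> int64, writer required)
  quantity <- quantity (int32 -> int32, writer required)
  rating: no writer-side match
  score (writer side), unknown to reader
  R1 fires at avatar
  R1 fires at rating
  => forward verdict for Order: BREAKING, 2 violation(s)
the other Order changes do not affect what is asked:
  field extras in record Order: tag 13 changed to 8 -> triggers nothing under Order's printed rules — same verdict
  renamed field rating to score in record Order (alias rating declared on the renamed field) -> matters only for Order's backward compatibility — outside the asked direction


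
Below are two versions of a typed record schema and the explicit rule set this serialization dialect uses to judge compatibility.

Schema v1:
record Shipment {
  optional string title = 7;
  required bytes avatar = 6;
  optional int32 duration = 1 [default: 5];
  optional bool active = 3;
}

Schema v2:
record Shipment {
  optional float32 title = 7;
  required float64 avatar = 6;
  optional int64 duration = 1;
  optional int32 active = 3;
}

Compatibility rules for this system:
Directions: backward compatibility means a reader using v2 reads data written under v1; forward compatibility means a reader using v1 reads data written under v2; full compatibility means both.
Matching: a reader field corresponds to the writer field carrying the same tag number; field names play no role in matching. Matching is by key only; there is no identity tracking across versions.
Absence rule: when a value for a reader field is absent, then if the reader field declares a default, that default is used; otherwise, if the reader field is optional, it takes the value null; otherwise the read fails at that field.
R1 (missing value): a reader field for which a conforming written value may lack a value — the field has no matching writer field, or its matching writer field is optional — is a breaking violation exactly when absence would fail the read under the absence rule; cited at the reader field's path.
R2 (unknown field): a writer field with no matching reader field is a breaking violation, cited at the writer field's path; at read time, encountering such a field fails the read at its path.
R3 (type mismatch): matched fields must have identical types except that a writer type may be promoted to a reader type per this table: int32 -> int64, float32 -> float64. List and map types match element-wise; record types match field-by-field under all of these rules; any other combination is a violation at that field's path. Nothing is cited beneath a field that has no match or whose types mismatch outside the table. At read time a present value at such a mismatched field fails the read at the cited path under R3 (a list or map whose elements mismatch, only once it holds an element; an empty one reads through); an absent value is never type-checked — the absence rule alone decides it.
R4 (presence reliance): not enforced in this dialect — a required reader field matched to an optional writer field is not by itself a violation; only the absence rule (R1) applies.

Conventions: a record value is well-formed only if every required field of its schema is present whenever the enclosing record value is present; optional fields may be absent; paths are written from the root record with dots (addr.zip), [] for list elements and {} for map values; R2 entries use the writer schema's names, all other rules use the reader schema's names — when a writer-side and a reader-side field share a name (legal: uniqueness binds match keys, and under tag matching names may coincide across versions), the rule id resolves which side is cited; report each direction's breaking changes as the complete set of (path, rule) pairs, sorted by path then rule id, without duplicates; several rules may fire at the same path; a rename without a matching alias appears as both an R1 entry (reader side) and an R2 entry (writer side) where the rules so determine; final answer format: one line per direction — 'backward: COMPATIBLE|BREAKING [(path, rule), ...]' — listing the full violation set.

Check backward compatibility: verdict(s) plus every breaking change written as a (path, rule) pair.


arrows below run writer -> reader for Shipment
checking backward for Shipment: reader v2 against writer v1:
  writer optional, string -> float32: reader title maps from writer title
  writer required, bytes -> float64: reader avatar maps from writer avatar
  writer optional, int32 -> int64: reader duration maps from writer duration
  writer optional, bool -> int32: reader active maps from writer active
  violation R3 at active
  violation R3 at avatar
  violation R3 at title
  => backward: BREAKING (3)
the rest of the Shipment diff is inert for this question:
  field duration in record Shipment: type int32 changed to int64 (its default is dropped) -> fires only in the forward direction of Shipment, which is not asked here

backward: BREAKING [(active, R3), (avatar, R3), (title, R3)]


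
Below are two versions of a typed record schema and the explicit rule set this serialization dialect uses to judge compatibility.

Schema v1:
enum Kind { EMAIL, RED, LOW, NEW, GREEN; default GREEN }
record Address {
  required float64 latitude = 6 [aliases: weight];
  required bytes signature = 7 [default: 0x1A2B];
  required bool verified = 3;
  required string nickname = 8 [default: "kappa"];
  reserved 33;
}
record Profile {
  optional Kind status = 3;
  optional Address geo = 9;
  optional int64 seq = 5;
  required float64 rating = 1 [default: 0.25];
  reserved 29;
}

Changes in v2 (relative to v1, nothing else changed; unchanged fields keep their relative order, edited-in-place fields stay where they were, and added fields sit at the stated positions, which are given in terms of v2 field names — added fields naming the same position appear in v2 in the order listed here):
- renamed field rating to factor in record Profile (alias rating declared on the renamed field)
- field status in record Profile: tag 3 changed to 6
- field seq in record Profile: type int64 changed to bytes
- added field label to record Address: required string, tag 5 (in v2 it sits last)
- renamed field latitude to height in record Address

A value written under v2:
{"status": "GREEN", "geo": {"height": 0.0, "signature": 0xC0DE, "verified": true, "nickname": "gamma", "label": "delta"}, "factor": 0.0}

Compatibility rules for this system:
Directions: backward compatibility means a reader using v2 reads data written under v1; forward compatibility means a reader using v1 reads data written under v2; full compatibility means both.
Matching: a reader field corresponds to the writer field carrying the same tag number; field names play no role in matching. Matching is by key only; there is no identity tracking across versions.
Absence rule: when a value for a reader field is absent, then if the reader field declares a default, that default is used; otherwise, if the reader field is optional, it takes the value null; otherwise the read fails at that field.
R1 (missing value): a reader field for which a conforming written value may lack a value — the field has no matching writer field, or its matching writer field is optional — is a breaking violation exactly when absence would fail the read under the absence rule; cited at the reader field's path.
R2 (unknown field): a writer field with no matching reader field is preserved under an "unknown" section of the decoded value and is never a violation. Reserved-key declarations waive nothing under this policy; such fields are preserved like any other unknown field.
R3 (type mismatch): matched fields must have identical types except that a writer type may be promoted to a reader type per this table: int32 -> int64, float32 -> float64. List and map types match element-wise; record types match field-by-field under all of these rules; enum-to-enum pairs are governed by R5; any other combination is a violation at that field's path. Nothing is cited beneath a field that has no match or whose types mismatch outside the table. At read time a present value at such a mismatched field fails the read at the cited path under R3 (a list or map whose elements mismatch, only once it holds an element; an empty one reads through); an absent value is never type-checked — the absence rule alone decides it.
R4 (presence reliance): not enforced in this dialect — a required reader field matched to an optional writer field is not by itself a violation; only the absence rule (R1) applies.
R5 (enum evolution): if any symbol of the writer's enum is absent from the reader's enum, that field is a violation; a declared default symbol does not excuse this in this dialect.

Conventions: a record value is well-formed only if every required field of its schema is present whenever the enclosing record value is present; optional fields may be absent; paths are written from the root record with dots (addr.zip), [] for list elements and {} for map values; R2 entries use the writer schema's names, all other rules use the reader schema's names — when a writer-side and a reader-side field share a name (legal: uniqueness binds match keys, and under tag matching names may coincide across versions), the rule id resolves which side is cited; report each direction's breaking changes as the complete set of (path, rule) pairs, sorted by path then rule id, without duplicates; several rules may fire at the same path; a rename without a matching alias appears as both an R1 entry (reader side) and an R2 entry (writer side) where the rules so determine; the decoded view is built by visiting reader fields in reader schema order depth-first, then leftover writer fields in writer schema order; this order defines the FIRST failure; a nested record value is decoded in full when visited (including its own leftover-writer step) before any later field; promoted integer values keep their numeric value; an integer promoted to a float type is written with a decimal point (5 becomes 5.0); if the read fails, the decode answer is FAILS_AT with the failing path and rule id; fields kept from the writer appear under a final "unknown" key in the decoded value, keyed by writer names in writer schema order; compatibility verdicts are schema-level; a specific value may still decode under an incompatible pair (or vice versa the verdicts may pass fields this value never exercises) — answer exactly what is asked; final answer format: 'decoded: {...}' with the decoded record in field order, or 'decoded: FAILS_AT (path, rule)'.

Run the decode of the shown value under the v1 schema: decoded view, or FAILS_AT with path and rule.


each type pair in Profile: writer, then reader
decode walk for Profile under reader schema v1:
  status := null (absent, optional -> null)
  geo.latitude := 0.0 (from writer height)
  geo.signature := 0xC0DE
  geo.verified := true
  geo.nickname := "gamma"
  writer geo.label: kept under "unknown"
  seq := null (absent, optional -> null)
  rating := 0.0 (from writer factor)
  writer status: kept under "unknown"
  => decoded: {"status": null, "geo": {"latitude": 0.0, "signature": 0xC0DE, "verified": true, "nickname": "gamma", "unknown": {"label": "delta"}}, "seq": null, "rating": 0.0, "unknown": {"status": "GREEN"}}
checking off the Profile differences that do not matter here:
  renamed field rating to factor in record Profile (alias rating declared on the renamed field) -> no rule fires on it and the decoded Profile view is identical with or without it
  field seq in record Profile: type int64 changed to bytes -> matters for Profile compatibility verdicts, not for this value's decode
  renamed field latitude to height in record Address -> no rule fires on it and the decoded Profile view is identical with or without it

decoded: {"status": null, "geo": {"latitude": 0.0, "signature": 0xC0DE, "verified": true, "nickname": "gamma", "unknown": {"label": "delta"}}, "seq": null, "rating": 0.0, "unknown": {"status": "GREEN"}}


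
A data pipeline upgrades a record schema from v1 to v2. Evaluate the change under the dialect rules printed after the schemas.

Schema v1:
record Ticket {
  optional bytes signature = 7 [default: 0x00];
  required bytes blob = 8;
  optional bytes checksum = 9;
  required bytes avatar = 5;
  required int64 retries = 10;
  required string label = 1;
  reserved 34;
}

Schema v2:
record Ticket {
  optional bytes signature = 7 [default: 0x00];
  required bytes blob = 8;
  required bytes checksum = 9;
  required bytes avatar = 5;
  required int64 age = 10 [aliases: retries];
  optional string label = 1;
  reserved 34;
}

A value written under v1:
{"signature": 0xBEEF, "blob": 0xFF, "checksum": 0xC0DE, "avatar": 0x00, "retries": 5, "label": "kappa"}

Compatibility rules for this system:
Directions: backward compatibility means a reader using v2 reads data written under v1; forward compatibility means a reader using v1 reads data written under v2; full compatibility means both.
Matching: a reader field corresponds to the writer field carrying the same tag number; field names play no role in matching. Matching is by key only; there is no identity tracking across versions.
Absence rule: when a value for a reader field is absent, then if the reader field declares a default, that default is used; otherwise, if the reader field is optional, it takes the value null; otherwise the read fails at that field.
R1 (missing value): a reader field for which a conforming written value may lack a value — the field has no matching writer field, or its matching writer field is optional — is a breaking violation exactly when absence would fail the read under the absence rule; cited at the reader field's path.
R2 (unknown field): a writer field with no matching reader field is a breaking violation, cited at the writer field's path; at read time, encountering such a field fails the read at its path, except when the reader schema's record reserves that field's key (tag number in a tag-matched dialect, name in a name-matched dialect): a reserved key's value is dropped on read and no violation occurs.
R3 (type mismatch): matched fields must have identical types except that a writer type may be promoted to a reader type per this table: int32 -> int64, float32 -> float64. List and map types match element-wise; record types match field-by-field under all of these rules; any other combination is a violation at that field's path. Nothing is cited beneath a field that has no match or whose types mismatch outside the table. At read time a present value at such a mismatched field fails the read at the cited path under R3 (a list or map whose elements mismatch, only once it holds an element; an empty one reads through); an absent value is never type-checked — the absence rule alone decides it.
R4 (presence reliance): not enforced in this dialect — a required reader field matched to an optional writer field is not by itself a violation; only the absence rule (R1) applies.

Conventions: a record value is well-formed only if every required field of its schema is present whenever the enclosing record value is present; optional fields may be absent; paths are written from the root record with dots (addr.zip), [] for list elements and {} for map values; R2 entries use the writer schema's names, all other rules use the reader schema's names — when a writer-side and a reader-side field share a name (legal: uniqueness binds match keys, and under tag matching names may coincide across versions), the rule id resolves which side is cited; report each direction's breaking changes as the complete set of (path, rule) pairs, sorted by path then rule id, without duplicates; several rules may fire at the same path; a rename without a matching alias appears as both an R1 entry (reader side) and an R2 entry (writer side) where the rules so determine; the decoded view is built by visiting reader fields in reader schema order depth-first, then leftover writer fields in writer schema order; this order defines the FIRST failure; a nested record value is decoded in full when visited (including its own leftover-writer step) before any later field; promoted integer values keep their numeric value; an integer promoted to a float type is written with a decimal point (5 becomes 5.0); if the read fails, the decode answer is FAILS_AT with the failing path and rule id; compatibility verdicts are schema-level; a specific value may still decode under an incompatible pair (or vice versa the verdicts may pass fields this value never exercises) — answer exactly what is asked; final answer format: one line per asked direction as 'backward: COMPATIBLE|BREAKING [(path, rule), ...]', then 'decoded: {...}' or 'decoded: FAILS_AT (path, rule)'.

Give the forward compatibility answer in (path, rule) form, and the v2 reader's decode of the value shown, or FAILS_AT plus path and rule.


forward: BREAKING [(label, R1)]; decoded: {"signature": 0xBEEF, "blob": 0xFF, "checksum": 0xC0DE, "avatar": 0x00, "age": 5, "label": "kappa"}

each type pair in Ticket: writer, then reader
forward pass over Ticket, reader schema v1, writer schema v2:
  signature: bytes -> bytes, writer optional; from signature
  blob: bytes -> bytes, writer required; from blob
  checksum: bytes -> bytes, writer required; from checksum
  avatar: bytes -> bytes, writer required; from avatar
  retries: int64 -> int64, writer required; from age
  label: string -> string, writer optional; from label
  rule R1 violated at label
  => 1 violation(s): forward is BREAKING for Ticket
migrating the Ticket value to v2:
  signature := 0xBEEF
  blob := 0xFF
  checksum := 0xC0DE
  avatar := 0x00
  age := 5 (from writer retries)
  label := "kappa"
  => decoded: {"signature": 0xBEEF, "blob": 0xFF, "checksum": 0xC0DE, "avatar": 0x00, "age": 5, "label": "kappa"}
ruling out the remaining Ticket differences:
  field checksum in record Ticket: optional changed to required -> affects backward compatibility only, which is not asked


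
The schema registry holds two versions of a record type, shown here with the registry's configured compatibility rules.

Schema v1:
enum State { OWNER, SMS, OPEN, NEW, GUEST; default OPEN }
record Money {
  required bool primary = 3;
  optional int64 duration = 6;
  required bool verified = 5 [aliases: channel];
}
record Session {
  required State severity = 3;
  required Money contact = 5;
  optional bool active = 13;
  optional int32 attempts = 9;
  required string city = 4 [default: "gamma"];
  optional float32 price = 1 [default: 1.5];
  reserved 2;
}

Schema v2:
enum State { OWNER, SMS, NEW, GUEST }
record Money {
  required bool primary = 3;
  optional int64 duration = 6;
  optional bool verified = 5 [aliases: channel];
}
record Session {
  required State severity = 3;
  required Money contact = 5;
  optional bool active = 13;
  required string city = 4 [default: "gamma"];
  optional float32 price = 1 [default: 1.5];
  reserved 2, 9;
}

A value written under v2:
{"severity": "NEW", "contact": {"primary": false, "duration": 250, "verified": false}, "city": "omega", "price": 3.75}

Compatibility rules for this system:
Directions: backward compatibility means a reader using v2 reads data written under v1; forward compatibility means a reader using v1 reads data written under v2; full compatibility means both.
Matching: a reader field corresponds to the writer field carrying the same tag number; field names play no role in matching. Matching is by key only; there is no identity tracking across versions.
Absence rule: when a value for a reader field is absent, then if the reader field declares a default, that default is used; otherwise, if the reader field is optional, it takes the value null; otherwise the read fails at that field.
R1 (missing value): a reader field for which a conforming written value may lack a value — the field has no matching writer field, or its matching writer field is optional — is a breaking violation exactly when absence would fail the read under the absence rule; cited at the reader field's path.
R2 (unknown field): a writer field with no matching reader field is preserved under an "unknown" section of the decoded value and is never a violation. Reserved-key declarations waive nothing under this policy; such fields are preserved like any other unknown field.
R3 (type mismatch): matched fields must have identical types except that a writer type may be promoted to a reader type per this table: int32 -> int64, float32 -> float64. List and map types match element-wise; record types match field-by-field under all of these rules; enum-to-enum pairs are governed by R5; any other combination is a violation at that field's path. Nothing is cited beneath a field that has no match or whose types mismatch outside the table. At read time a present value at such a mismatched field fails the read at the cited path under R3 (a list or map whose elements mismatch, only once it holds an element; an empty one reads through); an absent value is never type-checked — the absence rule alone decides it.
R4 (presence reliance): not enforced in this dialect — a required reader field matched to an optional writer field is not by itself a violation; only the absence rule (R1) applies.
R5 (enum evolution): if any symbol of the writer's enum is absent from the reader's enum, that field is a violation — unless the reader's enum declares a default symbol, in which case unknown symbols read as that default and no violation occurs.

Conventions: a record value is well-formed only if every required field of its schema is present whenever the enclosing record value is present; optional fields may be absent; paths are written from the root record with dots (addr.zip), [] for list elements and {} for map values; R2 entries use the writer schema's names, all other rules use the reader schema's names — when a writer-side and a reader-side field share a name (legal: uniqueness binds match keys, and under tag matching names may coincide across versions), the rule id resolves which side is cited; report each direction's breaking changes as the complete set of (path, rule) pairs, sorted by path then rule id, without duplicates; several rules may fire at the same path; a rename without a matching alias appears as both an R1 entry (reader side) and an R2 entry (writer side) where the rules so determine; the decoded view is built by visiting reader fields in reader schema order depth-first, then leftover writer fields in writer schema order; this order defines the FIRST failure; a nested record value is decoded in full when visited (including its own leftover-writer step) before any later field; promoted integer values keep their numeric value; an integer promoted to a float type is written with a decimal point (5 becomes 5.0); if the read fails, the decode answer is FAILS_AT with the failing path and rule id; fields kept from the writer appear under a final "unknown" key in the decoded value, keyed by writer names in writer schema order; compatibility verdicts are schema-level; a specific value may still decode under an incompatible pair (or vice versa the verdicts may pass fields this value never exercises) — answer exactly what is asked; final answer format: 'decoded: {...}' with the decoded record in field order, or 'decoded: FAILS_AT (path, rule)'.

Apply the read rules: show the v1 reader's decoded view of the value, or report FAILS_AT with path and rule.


decoded: {"severity": "NEW", "contact": {"primary": false, "duration": 250, "verified": false}, "active": null, "attempts": null, "city": "omega", "price": 3.75}

the writer's type comes first in each Session pair
migrating the Session value to v1:
  severity := "NEW"
  contact.primary := false
  contact.duration := 250
  contact.verified := false
  active := null (missing; optional => null)
  attempts := null (missing; optional => null)
  city := "omega"
  price := 3.75
  => decoded: {"severity": "NEW", "contact": {"primary": false, "duration": 250, "verified": false}, "active": null, "attempts": null, "city": "omega", "price": 3.75}
diffs on Session not affecting the asked answer:
  enum State (field severity in record Session): symbol OPEN removed (it was the default; the default is cleared) -> schema-level compatibility only; this Session value's decode is unchanged
  removed field attempts from record Session (its key 9 joins the reserved list) -> triggers nothing under the printed rules; the Session answer is the same either way
  field verified in record Money: required changed to optional -> schema-level compatibility only; this Session value's decode is unchanged


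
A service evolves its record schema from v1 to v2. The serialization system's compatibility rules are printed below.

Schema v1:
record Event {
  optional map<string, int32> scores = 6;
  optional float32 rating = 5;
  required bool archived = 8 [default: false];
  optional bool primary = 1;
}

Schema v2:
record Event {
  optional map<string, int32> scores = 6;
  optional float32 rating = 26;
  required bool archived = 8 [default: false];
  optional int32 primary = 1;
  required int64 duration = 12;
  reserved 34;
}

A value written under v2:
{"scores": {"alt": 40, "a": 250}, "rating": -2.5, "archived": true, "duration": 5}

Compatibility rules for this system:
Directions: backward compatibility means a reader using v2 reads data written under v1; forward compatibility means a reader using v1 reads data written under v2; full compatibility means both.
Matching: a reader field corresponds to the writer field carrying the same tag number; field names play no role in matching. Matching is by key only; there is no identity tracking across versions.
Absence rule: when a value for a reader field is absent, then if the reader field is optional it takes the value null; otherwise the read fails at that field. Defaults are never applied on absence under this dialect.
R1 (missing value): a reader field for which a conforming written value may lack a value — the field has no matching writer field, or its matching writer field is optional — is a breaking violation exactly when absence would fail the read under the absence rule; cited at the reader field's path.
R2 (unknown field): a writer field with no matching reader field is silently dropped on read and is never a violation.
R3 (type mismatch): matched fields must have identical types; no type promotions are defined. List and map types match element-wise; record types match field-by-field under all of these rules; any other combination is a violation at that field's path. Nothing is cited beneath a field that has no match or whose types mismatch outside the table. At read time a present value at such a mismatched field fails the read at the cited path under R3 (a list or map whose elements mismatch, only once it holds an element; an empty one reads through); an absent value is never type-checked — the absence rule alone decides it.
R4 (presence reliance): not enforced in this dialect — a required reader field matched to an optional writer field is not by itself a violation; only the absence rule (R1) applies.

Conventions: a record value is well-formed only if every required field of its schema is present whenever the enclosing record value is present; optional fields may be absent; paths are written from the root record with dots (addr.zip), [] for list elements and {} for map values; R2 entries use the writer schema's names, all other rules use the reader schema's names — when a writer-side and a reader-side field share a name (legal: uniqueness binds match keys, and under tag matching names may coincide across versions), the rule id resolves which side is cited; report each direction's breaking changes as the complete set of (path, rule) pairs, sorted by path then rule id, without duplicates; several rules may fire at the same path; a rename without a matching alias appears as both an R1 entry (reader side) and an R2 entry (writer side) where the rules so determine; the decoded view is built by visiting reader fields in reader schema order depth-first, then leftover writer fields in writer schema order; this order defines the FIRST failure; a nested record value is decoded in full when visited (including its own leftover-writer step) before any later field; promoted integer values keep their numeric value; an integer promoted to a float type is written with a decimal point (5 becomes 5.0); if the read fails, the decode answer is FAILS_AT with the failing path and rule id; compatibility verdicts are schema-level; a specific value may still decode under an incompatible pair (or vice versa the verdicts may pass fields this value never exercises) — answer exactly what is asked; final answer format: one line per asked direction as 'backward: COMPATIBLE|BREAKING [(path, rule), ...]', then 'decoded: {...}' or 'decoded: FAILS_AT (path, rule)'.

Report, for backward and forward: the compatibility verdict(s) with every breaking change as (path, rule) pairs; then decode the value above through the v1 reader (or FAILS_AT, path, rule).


in Event below, arrows point writer -> reader
backward pass over Event, reader schema v2, writer schema v1:
  scores: map<string, int32> -> map<string, int32>, writer optional; from scores
  rating: no writer match
  archived: bool -> bool, writer required; from archived
  primary: bool -> int32, writer optional; from primary
  duration: no writer match
  writer field rating has no reader counterpart
  rule R1 violated at duration
  rule R3 violated at primary
  => 2 violation(s): backward is BREAKING for Event
forward pass over Event, reader schema v1, writer schema v2:
  scores: map<string, int32> -> map<string, int32>, writer optional; from scores
  rating: no writer match
  archived: bool -> bool, writer required; from archived
  primary: int32 -> bool, writer optional; from primary
  writer field rating has no reader counterpart
  writer field duration has no reader counterpart
  rule R3 violated at primary
  => 1 violation(s): forward is BREAKING for Event
decode walk for Event under reader schema v1:
  scores := {"alt": 40, "a": 250}
  rating := null (absent, optional -> null)
  archived := true
  primary := null (absent, optional -> null)
  writer rating: unknown -> dropped
  writer duration: unknown -> dropped
  => decoded: {"scores": {"alt": 40, "a": 250}, "rating": null, "archived": true, "primary": null}

backward: BREAKING [(duration, R1), (primary, R3)]; forward: BREAKING [(primary, R3)]; decoded: {"scores": {"alt": 40, "a": 250}, "rating": null, "archived": true, "primary": null}
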